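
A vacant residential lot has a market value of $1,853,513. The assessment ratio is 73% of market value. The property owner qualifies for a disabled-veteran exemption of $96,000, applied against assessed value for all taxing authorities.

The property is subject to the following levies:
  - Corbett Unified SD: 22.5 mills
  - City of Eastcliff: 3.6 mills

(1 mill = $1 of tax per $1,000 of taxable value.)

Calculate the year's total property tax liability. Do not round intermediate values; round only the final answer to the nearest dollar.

Assessed value = $1,853,513 × 0.73 = $1,353,064.49
Taxable value = $1,353,064.49 − $96,000 = $1,257,064.49
Corbett Unified SD: $1,257,064.49 × 0.0225 = $28,283.951025
City of Eastcliff: $1,257,064.49 × 0.0036 = $4,525.432164
Total = $28,283.951025 + $4,525.432164 = $32,809.383189

$32,809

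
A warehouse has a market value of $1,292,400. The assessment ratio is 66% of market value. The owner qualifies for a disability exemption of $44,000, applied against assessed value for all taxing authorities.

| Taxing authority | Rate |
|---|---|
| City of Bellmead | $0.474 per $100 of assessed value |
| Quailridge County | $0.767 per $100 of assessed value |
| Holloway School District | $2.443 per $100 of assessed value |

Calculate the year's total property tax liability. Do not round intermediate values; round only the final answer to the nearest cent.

$29,802.97

Assessed value = $1,292,400 × 0.66 = $852,984
Taxable value = $852,984 − $44,000 = $808,984
City of Bellmead: $808,984 × 0.00474 = $3,834.58416
Quailridge County: $808,984 × 0.00767 = $6,204.90728
Holloway School District: $808,984 × 0.02443 = $19,763.47912
Total = $3,834.58416 + $6,204.90728 + $19,763.47912 = $29,802.97056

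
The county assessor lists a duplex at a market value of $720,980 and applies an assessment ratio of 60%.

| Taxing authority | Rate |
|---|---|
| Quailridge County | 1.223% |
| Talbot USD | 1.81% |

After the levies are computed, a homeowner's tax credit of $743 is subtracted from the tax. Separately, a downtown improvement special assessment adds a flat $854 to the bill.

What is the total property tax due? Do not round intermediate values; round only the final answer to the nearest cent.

$13,231.39

Assessed value = $720,980 × 0.6 = $432,588
Quailridge County: $432,588 × 0.01223 = $5,290.55124
Talbot USD: $432,588 × 0.0181 = $7,829.8428
Levies subtotal = $13,120.39404
After credit = $13,120.39404 − $743 = $12,377.39404
Total = $12,377.39404 + $854 = $13,231.39404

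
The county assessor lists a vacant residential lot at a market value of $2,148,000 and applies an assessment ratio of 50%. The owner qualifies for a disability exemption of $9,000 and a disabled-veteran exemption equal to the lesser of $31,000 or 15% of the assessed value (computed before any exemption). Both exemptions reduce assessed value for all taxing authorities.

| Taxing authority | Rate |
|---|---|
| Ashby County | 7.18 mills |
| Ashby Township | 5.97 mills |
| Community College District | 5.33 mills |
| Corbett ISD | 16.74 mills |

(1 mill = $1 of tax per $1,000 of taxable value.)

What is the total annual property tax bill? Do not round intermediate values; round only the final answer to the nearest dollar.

Assessed value = $2,148,000 × 0.5 = $1,074,000
Disabled-veteran exemption = min($31,000, 15% × $1,074,000) = min($31,000, $161,100) = $31,000 (dollar cap binds)
Taxable value = $1,074,000 − $9,000 − $31,000 = $1,034,000
Ashby County: $1,034,000 × 0.00718 = $7,424.12
Ashby Township: $1,034,000 × 0.00597 = $6,172.98
Community College District: $1,034,000 × 0.00533 = $5,511.22
Corbett ISD: $1,034,000 × 0.01674 = $17,309.16
Total = $36,417.48

$36,417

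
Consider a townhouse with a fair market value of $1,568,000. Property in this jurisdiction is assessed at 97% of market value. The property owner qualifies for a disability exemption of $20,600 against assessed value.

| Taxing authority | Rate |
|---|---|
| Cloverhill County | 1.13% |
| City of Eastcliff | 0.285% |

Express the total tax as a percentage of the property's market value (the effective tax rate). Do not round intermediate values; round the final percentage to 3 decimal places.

1.354%

Assessed value = $1,568,000 × 0.97 = $1,520,960
Taxable value = $1,520,960 − $20,600 = $1,500,360
Cloverhill County: $1,500,360 × 0.0113 = $16,954.068
City of Eastcliff: $1,500,360 × 0.00285 = $4,276.026
Total tax = $21,230.094
Effective rate = $21,230.094 ÷ $1,568,000 = 1.354% of market value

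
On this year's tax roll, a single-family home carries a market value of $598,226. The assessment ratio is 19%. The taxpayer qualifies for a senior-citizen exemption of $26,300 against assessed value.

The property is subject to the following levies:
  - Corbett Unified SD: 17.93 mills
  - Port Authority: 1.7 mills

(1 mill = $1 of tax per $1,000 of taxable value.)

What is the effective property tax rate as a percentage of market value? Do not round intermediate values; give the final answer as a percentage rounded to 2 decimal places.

Assessed value = $598,226 × 0.19 = $113,662.94
Taxable value = $113,662.94 − $26,300 = $87,362.94
Corbett Unified SD: $87,362.94 × 0.01793 = $1,566.4175142
Port Authority: $87,362.94 × 0.0017 = $148.516998
Total tax = $1,714.9345122
Effective rate = $1,714.9345122 ÷ $598,226 = 0.29% of market value

0.29%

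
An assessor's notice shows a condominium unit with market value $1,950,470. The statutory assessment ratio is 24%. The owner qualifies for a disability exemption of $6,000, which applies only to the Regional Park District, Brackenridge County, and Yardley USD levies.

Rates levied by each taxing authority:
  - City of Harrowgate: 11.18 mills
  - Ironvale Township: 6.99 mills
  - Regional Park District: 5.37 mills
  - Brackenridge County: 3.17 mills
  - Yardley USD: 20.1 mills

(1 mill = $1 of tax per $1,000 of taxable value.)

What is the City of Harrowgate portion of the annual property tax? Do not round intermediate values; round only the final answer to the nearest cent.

Assessed value = $1,950,470 × 0.24 = $468,112.8
City of Harrowgate taxable value = $468,112.8 (exemption does not apply)
City of Harrowgate levy = $468,112.8 × 0.01118 = $5,233.501104

$5,233.50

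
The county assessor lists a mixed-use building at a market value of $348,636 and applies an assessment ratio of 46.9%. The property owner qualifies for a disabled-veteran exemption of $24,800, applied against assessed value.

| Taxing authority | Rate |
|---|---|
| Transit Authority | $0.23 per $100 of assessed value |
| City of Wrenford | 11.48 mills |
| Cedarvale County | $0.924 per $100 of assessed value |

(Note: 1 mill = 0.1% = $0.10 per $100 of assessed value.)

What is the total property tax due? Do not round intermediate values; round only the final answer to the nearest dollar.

$3,193

Assessed value = $348,636 × 0.469 = $163,510.284
Taxable value = $163,510.284 − $24,800 = $138,710.284
Transit Authority: $138,710.284 × 0.0023 = $319.0336532
City of Wrenford: $138,710.284 × 0.01148 = $1,592.39406032
Cedarvale County: $138,710.284 × 0.00924 = $1,281.68302416
Total = $3,193.11073768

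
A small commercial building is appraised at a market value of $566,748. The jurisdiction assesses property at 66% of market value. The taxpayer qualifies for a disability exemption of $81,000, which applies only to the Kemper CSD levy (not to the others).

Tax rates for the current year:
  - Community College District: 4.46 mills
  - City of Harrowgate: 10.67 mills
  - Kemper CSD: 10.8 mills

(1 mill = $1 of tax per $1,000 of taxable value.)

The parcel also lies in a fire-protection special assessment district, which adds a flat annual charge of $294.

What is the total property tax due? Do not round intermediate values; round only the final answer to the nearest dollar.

$9,118

Assessed value = $566,748 × 0.66 = $374,053.68
Community College District: $374,053.68 × 0.00446 = $1,668.2794128
City of Harrowgate: $374,053.68 × 0.01067 = $3,991.1527656
Kemper CSD: ($374,053.68 − $81,000) × 0.0108 = $293,053.68 × 0.0108 = $3,164.979744
Levies subtotal = $8,824.4119224
Total = $8,824.4119224 + $294 = $9,118.4119224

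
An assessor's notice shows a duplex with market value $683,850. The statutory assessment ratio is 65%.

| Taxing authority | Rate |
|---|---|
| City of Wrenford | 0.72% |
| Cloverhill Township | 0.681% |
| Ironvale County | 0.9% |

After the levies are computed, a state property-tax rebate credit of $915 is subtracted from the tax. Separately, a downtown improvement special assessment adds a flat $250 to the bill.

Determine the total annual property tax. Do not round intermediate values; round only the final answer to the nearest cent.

Assessed value = $683,850 × 0.65 = $444,502.5
City of Wrenford: $444,502.5 × 0.0072 = $3,200.418
Cloverhill Township: $444,502.5 × 0.00681 = $3,027.062025
Ironvale County: $444,502.5 × 0.009 = $4,000.5225
Levies subtotal = $10,228.002525
After credit = $10,228.002525 − $915 = $9,313.002525
Total = $9,313.002525 + $250 = $9,563.002525

$9,563.00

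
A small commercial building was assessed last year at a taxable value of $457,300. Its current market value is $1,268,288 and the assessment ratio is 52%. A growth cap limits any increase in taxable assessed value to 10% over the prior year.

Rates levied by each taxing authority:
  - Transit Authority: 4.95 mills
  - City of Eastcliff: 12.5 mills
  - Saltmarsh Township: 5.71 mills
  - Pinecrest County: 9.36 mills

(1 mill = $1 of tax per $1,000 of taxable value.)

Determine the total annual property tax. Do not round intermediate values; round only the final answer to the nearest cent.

$16,358.54

Uncapped assessed value = $1,268,288 × 0.52 = $659,509.76
Cap limit = $457,300 × 1.1 = $503,030
Taxable assessed value = min($659,509.76, $503,030) = $503,030 (cap binds)
Transit Authority: $503,030 × 0.00495 = $2,489.9985
City of Eastcliff: $503,030 × 0.0125 = $6,287.875
Saltmarsh Township: $503,030 × 0.00571 = $2,872.3013
Pinecrest County: $503,030 × 0.00936 = $4,708.3608
Total = $16,358.5356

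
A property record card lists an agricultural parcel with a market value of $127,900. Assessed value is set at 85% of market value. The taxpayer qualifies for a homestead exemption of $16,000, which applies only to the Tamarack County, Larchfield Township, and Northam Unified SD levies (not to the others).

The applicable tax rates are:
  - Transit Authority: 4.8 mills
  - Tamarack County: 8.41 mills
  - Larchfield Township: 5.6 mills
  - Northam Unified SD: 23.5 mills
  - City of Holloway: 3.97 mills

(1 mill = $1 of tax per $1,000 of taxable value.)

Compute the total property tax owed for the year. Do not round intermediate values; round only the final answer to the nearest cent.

$4,431.17

Assessed value = $127,900 × 0.85 = $108,715
Transit Authority: $108,715 × 0.0048 = $521.832
Tamarack County: ($108,715 − $16,000) × 0.00841 = $92,715 × 0.00841 = $779.73315
Larchfield Township: ($108,715 − $16,000) × 0.0056 = $92,715 × 0.0056 = $519.204
Northam Unified SD: ($108,715 − $16,000) × 0.0235 = $92,715 × 0.0235 = $2,178.8025
City of Holloway: $108,715 × 0.00397 = $431.59855
Total = $4,431.1702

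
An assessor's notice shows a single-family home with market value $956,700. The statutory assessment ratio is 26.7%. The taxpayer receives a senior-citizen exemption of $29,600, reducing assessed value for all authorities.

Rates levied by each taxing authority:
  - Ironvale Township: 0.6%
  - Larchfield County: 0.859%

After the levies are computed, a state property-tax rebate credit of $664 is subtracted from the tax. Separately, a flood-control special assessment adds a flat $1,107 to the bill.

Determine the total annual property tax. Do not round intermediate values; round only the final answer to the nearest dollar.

$3,738

Assessed value = $956,700 × 0.267 = $255,438.9
Taxable value = $255,438.9 − $29,600 = $225,838.9
Ironvale Township: $225,838.9 × 0.006 = $1,355.0334
Larchfield County: $225,838.9 × 0.00859 = $1,939.956151
Levies subtotal = $3,294.989551
After credit = $3,294.989551 − $664 = $2,630.989551
Total = $2,630.989551 + $1,107 = $3,737.989551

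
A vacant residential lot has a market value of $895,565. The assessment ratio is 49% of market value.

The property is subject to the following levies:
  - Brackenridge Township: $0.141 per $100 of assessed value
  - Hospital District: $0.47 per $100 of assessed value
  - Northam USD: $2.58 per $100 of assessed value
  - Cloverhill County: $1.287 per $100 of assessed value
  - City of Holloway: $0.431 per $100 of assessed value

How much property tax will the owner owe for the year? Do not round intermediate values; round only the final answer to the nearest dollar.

Assessed value = $895,565 × 0.49 = $438,826.85
Brackenridge Township: $438,826.85 × 0.00141 = $618.7458585
Hospital District: $438,826.85 × 0.0047 = $2,062.486195
Northam USD: $438,826.85 × 0.0258 = $11,321.73273
Cloverhill County: $438,826.85 × 0.01287 = $5,647.7015595
City of Holloway: $438,826.85 × 0.00431 = $1,891.3437235
Total = $618.7458585 + $2,062.486195 + $11,321.73273 + $5,647.7015595 + $1,891.3437235 = $21,542.0100665

$21,542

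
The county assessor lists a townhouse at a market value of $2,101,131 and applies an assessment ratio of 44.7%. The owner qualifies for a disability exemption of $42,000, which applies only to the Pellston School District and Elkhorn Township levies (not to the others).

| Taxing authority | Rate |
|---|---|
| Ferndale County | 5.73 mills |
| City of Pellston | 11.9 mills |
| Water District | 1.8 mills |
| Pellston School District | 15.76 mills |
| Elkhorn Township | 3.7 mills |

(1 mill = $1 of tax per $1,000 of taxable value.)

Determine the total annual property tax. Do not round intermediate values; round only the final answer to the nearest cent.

$35,708.38

Assessed value = $2,101,131 × 0.447 = $939,205.557
Ferndale County: $939,205.557 × 0.00573 = $5,381.64784161
City of Pellston: $939,205.557 × 0.0119 = $11,176.5461283
Water District: $939,205.557 × 0.0018 = $1,690.5700026
Pellston School District: ($939,205.557 − $42,000) × 0.01576 = $897,205.557 × 0.01576 = $14,139.95957832
Elkhorn Township: ($939,205.557 − $42,000) × 0.0037 = $897,205.557 × 0.0037 = $3,319.6605609
Total = $35,708.38411173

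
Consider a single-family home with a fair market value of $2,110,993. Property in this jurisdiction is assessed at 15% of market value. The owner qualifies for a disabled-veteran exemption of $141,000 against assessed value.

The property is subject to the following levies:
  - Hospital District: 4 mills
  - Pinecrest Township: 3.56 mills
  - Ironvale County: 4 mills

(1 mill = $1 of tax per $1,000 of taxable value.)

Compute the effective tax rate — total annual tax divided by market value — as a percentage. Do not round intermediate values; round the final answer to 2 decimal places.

0.10%

Assessed value = $2,110,993 × 0.15 = $316,648.95
Taxable value = $316,648.95 − $141,000 = $175,648.95
Hospital District: $175,648.95 × 0.004 = $702.5958
Pinecrest Township: $175,648.95 × 0.00356 = $625.310262
Ironvale County: $175,648.95 × 0.004 = $702.5958
Total tax = $2,030.501862
Effective rate = $2,030.501862 ÷ $2,110,993 = 0.10% of market value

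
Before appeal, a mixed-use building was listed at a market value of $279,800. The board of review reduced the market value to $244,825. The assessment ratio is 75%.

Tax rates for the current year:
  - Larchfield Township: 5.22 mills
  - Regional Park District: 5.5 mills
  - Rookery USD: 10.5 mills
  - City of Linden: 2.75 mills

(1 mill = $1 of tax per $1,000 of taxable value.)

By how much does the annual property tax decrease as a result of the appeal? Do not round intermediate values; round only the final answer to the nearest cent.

Old assessed value = $279,800 × 0.75 = $209,850
New assessed value = $244,825 × 0.75 = $183,618.75
Combined rate = 0.00522 + 0.0055 + 0.0105 + 0.00275 = 0.02397
Old tax = $209,850 × 0.02397 = $5,030.1045
New tax = $183,618.75 × 0.02397 = $4,401.3414375
Reduction = $5,030.1045 − $4,401.3414375 = $628.7630625

$628.76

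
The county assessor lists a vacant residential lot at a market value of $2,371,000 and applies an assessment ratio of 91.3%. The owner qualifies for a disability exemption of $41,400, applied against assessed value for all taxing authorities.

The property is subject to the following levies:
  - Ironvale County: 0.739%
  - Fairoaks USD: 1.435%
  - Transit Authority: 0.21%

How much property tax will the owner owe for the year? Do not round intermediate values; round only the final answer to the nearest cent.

Assessed value = $2,371,000 × 0.913 = $2,164,723
Taxable value = $2,164,723 − $41,400 = $2,123,323
Ironvale County: $2,123,323 × 0.00739 = $15,691.35697
Fairoaks USD: $2,123,323 × 0.01435 = $30,469.68505
Transit Authority: $2,123,323 × 0.0021 = $4,458.9783
Total = $15,691.35697 + $30,469.68505 + $4,458.9783 = $50,620.02032

$50,620.02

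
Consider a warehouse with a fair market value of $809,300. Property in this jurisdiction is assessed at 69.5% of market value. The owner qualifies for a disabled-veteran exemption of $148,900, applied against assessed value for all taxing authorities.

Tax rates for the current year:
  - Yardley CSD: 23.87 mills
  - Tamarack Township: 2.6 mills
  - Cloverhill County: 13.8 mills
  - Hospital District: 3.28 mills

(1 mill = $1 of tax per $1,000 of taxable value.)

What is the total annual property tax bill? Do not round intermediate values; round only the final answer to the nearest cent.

$18,010.69

Assessed value = $809,300 × 0.695 = $562,463.5
Taxable value = $562,463.5 − $148,900 = $413,563.5
Yardley CSD: $413,563.5 × 0.02387 = $9,871.760745
Tamarack Township: $413,563.5 × 0.0026 = $1,075.2651
Cloverhill County: $413,563.5 × 0.0138 = $5,707.1763
Hospital District: $413,563.5 × 0.00328 = $1,356.48828
Total = $9,871.760745 + $1,075.2651 + $5,707.1763 + $1,356.48828 = $18,010.690425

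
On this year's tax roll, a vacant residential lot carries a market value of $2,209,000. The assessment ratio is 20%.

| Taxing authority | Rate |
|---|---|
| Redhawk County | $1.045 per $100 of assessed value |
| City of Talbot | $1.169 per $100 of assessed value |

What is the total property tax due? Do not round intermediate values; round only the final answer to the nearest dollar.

Assessed value = $2,209,000 × 0.2 = $441,800
Redhawk County: $441,800 × 0.01045 = $4,616.81
City of Talbot: $441,800 × 0.01169 = $5,164.642
Total = $4,616.81 + $5,164.642 = $9,781.452

$9,781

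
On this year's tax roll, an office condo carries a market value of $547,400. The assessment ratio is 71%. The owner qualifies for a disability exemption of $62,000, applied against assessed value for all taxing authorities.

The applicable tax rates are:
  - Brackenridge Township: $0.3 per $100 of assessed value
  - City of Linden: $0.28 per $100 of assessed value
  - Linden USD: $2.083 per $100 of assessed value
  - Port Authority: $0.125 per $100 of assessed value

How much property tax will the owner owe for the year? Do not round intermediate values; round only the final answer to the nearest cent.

Assessed value = $547,400 × 0.71 = $388,654
Taxable value = $388,654 − $62,000 = $326,654
Brackenridge Township: $326,654 × 0.003 = $979.962
City of Linden: $326,654 × 0.0028 = $914.6312
Linden USD: $326,654 × 0.02083 = $6,804.20282
Port Authority: $326,654 × 0.00125 = $408.3175
Total = $979.962 + $914.6312 + $6,804.20282 + $408.3175 = $9,107.11352

$9,107.11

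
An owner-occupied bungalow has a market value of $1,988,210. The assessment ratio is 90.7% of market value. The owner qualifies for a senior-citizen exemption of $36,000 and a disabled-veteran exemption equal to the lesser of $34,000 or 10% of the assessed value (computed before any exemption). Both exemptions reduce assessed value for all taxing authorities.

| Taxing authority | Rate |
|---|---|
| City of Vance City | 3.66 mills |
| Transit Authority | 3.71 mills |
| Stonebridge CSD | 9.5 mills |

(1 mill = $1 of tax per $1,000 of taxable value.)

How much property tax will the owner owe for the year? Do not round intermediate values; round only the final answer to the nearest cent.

$29,240.88

Assessed value = $1,988,210 × 0.907 = $1,803,306.47
Disabled-veteran exemption = min($34,000, 10% × $1,803,306.47) = min($34,000, $180,330.647) = $34,000 (dollar cap binds)
Taxable value = $1,803,306.47 − $36,000 − $34,000 = $1,733,306.47
City of Vance City: $1,733,306.47 × 0.00366 = $6,343.9016802
Transit Authority: $1,733,306.47 × 0.00371 = $6,430.5670037
Stonebridge CSD: $1,733,306.47 × 0.0095 = $16,466.411465
Total = $29,240.8801489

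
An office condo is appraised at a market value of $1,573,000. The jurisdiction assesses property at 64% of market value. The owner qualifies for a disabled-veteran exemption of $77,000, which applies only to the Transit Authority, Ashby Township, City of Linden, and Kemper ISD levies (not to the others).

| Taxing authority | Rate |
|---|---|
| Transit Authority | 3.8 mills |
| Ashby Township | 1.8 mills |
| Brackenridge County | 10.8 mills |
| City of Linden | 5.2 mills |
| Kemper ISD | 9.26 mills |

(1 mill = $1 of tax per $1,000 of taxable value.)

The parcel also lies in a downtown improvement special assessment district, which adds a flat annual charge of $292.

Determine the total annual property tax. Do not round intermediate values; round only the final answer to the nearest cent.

Assessed value = $1,573,000 × 0.64 = $1,006,720
Transit Authority: ($1,006,720 − $77,000) × 0.0038 = $929,720 × 0.0038 = $3,532.936
Ashby Township: ($1,006,720 − $77,000) × 0.0018 = $929,720 × 0.0018 = $1,673.496
Brackenridge County: $1,006,720 × 0.0108 = $10,872.576
City of Linden: ($1,006,720 − $77,000) × 0.0052 = $929,720 × 0.0052 = $4,834.544
Kemper ISD: ($1,006,720 − $77,000) × 0.00926 = $929,720 × 0.00926 = $8,609.2072
Levies subtotal = $29,522.7592
Total = $29,522.7592 + $292 = $29,814.7592

$29,814.76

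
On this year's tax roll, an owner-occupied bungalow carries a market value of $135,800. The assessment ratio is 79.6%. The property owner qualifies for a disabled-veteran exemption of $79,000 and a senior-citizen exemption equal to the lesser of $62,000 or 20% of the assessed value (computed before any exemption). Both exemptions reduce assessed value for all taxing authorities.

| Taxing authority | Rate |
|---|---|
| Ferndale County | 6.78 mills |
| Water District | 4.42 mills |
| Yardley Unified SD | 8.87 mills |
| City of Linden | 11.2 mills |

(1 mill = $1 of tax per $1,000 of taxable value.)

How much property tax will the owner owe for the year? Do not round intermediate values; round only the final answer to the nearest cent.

$233.82

Assessed value = $135,800 × 0.796 = $108,096.8
Senior-citizen exemption = min($62,000, 20% × $108,096.8) = min($62,000, $21,619.36) = $21,619.36 (percentage binds)
Taxable value = $108,096.8 − $79,000 − $21,619.36 = $7,477.44
Ferndale County: $7,477.44 × 0.00678 = $50.6970432
Water District: $7,477.44 × 0.00442 = $33.0502848
Yardley Unified SD: $7,477.44 × 0.00887 = $66.3248928
City of Linden: $7,477.44 × 0.0112 = $83.747328
Total = $233.8195488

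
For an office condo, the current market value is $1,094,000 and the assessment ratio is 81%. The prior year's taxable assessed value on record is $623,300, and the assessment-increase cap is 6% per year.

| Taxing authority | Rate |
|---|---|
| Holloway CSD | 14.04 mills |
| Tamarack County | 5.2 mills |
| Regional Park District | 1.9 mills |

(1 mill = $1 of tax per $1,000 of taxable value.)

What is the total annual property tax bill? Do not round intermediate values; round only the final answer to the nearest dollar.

Uncapped assessed value = $1,094,000 × 0.81 = $886,140
Cap limit = $623,300 × 1.06 = $660,698
Taxable assessed value = min($886,140, $660,698) = $660,698 (cap binds)
Holloway CSD: $660,698 × 0.01404 = $9,276.19992
Tamarack County: $660,698 × 0.0052 = $3,435.6296
Regional Park District: $660,698 × 0.0019 = $1,255.3262
Total = $13,967.15572

$13,967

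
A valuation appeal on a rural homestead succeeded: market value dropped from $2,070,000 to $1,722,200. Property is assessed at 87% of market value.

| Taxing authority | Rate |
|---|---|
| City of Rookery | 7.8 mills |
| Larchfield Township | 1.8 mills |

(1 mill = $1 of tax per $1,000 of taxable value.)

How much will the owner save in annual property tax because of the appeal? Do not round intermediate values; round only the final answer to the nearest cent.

$2,904.83

Old assessed value = $2,070,000 × 0.87 = $1,800,900
New assessed value = $1,722,200 × 0.87 = $1,498,314
Combined rate = 0.0078 + 0.0018 = 0.0096
Old tax = $1,800,900 × 0.0096 = $17,288.64
New tax = $1,498,314 × 0.0096 = $14,383.8144
Reduction = $17,288.64 − $14,383.8144 = $2,904.8256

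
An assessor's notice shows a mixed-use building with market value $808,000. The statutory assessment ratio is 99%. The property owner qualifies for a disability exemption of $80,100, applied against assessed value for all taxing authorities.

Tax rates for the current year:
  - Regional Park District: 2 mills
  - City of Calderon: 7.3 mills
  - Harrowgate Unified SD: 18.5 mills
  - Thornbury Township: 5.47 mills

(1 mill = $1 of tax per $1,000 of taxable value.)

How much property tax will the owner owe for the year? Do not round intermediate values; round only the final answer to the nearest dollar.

$23,948

Assessed value = $808,000 × 0.99 = $799,920
Taxable value = $799,920 − $80,100 = $719,820
Regional Park District: $719,820 × 0.002 = $1,439.64
City of Calderon: $719,820 × 0.0073 = $5,254.686
Harrowgate Unified SD: $719,820 × 0.0185 = $13,316.67
Thornbury Township: $719,820 × 0.00547 = $3,937.4154
Total = $1,439.64 + $5,254.686 + $13,316.67 + $3,937.4154 = $23,948.4114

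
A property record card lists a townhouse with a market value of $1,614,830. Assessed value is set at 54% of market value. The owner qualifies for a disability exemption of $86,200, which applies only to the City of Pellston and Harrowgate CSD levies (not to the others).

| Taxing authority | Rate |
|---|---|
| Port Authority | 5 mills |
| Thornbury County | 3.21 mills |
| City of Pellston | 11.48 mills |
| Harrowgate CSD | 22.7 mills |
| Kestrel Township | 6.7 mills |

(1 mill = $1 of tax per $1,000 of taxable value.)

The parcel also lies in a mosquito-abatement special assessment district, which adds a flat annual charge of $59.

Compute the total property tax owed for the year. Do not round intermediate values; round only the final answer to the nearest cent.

Assessed value = $1,614,830 × 0.54 = $872,008.2
Port Authority: $872,008.2 × 0.005 = $4,360.041
Thornbury County: $872,008.2 × 0.00321 = $2,799.146322
City of Pellston: ($872,008.2 − $86,200) × 0.01148 = $785,808.2 × 0.01148 = $9,021.078136
Harrowgate CSD: ($872,008.2 − $86,200) × 0.0227 = $785,808.2 × 0.0227 = $17,837.84614
Kestrel Township: $872,008.2 × 0.0067 = $5,842.45494
Levies subtotal = $39,860.566538
Total = $39,860.566538 + $59 = $39,919.566538

$39,919.57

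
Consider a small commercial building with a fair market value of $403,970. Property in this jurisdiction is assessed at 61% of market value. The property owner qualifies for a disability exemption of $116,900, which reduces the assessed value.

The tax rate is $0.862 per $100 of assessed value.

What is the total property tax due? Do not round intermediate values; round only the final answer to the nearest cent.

$1,116.48

Assessed value = $403,970 × 0.61 = $246,421.7
Taxable value = $246,421.7 − $116,900 = $129,521.7
Tax = $129,521.7 × 0.00862 = $1,116.477054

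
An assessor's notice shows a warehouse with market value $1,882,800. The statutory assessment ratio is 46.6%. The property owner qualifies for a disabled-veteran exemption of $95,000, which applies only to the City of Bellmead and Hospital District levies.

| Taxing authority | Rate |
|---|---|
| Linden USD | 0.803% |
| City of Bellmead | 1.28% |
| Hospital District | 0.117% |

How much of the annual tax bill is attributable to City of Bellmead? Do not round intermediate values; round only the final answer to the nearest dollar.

Assessed value = $1,882,800 × 0.466 = $877,384.8
City of Bellmead taxable value = $877,384.8 − $95,000 = $782,384.8
City of Bellmead levy = $782,384.8 × 0.0128 = $10,014.52544

$10,015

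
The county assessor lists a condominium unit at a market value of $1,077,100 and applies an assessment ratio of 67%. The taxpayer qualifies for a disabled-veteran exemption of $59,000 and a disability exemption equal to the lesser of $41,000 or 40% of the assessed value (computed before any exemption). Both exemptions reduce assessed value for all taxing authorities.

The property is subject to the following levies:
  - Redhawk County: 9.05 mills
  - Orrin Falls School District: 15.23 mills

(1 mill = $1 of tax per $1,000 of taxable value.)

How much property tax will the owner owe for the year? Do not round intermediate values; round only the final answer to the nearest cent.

Assessed value = $1,077,100 × 0.67 = $721,657
Disability exemption = min($41,000, 40% × $721,657) = min($41,000, $288,662.8) = $41,000 (dollar cap binds)
Taxable value = $721,657 − $59,000 − $41,000 = $621,657
Redhawk County: $621,657 × 0.00905 = $5,625.99585
Orrin Falls School District: $621,657 × 0.01523 = $9,467.83611
Total = $15,093.83196

$15,093.83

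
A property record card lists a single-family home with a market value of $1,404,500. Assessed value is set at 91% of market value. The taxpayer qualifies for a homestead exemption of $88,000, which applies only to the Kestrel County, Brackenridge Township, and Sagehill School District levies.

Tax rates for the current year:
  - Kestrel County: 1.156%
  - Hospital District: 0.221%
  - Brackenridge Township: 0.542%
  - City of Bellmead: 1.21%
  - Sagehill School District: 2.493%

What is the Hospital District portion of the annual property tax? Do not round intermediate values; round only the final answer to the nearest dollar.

Assessed value = $1,404,500 × 0.91 = $1,278,095
Hospital District taxable value = $1,278,095 (exemption does not apply)
Hospital District levy = $1,278,095 × 0.00221 = $2,824.58995

$2,825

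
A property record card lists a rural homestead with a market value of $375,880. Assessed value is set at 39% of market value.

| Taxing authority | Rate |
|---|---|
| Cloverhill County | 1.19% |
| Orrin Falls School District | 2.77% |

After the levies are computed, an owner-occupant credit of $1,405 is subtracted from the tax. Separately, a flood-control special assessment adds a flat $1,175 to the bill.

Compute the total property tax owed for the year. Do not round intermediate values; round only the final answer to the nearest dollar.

Assessed value = $375,880 × 0.39 = $146,593.2
Cloverhill County: $146,593.2 × 0.0119 = $1,744.45908
Orrin Falls School District: $146,593.2 × 0.0277 = $4,060.63164
Levies subtotal = $5,805.09072
After credit = $5,805.09072 − $1,405 = $4,400.09072
Total = $4,400.09072 + $1,175 = $5,575.09072

$5,575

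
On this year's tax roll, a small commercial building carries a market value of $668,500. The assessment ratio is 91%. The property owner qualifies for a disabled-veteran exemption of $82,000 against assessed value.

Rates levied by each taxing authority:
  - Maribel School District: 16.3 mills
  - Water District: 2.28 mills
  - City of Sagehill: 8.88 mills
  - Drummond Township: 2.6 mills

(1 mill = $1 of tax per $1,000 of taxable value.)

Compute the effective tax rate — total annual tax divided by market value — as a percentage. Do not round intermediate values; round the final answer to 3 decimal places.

2.367%

Assessed value = $668,500 × 0.91 = $608,335
Taxable value = $608,335 − $82,000 = $526,335
Maribel School District: $526,335 × 0.0163 = $8,579.2605
Water District: $526,335 × 0.00228 = $1,200.0438
City of Sagehill: $526,335 × 0.00888 = $4,673.8548
Drummond Township: $526,335 × 0.0026 = $1,368.471
Total tax = $15,821.6301
Effective rate = $15,821.6301 ÷ $668,500 = 2.367% of market value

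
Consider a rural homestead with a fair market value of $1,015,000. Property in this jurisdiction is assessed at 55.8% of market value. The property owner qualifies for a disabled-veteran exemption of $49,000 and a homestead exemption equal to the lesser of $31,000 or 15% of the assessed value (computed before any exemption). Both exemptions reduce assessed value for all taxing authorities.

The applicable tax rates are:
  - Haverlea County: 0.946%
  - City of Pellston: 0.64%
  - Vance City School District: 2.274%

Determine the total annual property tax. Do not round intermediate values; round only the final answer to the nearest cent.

$18,773.88

Assessed value = $1,015,000 × 0.558 = $566,370
Homestead exemption = min($31,000, 15% × $566,370) = min($31,000, $84,955.5) = $31,000 (dollar cap binds)
Taxable value = $566,370 − $49,000 − $31,000 = $486,370
Haverlea County: $486,370 × 0.00946 = $4,601.0602
City of Pellston: $486,370 × 0.0064 = $3,112.768
Vance City School District: $486,370 × 0.02274 = $11,060.0538
Total = $18,773.882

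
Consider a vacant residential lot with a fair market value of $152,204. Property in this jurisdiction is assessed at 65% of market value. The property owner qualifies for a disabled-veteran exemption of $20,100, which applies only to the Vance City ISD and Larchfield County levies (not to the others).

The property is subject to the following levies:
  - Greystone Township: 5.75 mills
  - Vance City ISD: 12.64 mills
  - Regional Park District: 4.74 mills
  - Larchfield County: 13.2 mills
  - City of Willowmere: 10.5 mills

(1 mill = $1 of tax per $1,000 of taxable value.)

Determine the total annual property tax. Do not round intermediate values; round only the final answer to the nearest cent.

$4,113.63

Assessed value = $152,204 × 0.65 = $98,932.6
Greystone Township: $98,932.6 × 0.00575 = $568.86245
Vance City ISD: ($98,932.6 − $20,100) × 0.01264 = $78,832.6 × 0.01264 = $996.444064
Regional Park District: $98,932.6 × 0.00474 = $468.940524
Larchfield County: ($98,932.6 − $20,100) × 0.0132 = $78,832.6 × 0.0132 = $1,040.59032
City of Willowmere: $98,932.6 × 0.0105 = $1,038.7923
Total = $4,113.629658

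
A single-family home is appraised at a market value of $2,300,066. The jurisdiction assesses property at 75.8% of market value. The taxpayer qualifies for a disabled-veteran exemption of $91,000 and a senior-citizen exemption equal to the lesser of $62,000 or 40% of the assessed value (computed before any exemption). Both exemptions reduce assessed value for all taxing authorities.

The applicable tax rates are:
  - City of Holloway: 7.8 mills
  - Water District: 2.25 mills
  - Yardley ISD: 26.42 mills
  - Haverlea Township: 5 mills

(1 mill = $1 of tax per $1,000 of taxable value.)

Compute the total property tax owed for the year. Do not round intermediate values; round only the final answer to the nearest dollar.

Assessed value = $2,300,066 × 0.758 = $1,743,450.028
Senior-citizen exemption = min($62,000, 40% × $1,743,450.028) = min($62,000, $697,380.0112) = $62,000 (dollar cap binds)
Taxable value = $1,743,450.028 − $91,000 − $62,000 = $1,590,450.028
City of Holloway: $1,590,450.028 × 0.0078 = $12,405.5102184
Water District: $1,590,450.028 × 0.00225 = $3,578.512563
Yardley ISD: $1,590,450.028 × 0.02642 = $42,019.68973976
Haverlea Township: $1,590,450.028 × 0.005 = $7,952.25014
Total = $65,955.96266116

$65,956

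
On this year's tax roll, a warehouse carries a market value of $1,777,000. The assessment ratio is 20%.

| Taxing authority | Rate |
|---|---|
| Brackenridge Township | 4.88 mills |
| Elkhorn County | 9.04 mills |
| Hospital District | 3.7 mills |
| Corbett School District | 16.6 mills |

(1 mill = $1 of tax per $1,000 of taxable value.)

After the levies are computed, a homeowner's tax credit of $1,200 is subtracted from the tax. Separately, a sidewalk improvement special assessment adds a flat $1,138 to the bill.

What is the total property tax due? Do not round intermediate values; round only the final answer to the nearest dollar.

Assessed value = $1,777,000 × 0.2 = $355,400
Brackenridge Township: $355,400 × 0.00488 = $1,734.352
Elkhorn County: $355,400 × 0.00904 = $3,212.816
Hospital District: $355,400 × 0.0037 = $1,314.98
Corbett School District: $355,400 × 0.0166 = $5,899.64
Levies subtotal = $12,161.788
After credit = $12,161.788 − $1,200 = $10,961.788
Total = $10,961.788 + $1,138 = $12,099.788

$12,100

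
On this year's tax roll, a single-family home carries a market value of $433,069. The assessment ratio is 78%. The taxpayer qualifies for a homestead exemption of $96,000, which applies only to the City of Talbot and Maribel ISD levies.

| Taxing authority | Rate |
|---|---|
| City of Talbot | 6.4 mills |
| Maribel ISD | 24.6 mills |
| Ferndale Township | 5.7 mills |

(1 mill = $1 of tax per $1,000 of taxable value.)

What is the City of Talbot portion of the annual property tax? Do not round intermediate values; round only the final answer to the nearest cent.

Assessed value = $433,069 × 0.78 = $337,793.82
City of Talbot taxable value = $337,793.82 − $96,000 = $241,793.82
City of Talbot levy = $241,793.82 × 0.0064 = $1,547.480448

$1,547.48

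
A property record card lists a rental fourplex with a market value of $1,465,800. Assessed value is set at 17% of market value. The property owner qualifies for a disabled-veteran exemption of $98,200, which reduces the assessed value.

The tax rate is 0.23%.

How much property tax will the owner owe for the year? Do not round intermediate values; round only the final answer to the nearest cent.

Assessed value = $1,465,800 × 0.17 = $249,186
Taxable value = $249,186 − $98,200 = $150,986
Tax = $150,986 × 0.0023 = $347.2678

$347.27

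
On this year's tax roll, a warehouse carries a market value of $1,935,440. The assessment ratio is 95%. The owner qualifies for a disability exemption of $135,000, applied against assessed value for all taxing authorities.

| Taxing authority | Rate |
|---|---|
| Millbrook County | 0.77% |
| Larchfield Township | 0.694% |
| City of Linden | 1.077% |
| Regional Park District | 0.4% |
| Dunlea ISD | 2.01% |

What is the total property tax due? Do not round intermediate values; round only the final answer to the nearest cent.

$84,348.60

Assessed value = $1,935,440 × 0.95 = $1,838,668
Taxable value = $1,838,668 − $135,000 = $1,703,668
Millbrook County: $1,703,668 × 0.0077 = $13,118.2436
Larchfield Township: $1,703,668 × 0.00694 = $11,823.45592
City of Linden: $1,703,668 × 0.01077 = $18,348.50436
Regional Park District: $1,703,668 × 0.004 = $6,814.672
Dunlea ISD: $1,703,668 × 0.0201 = $34,243.7268
Total = $13,118.2436 + $11,823.45592 + $18,348.50436 + $6,814.672 + $34,243.7268 = $84,348.60268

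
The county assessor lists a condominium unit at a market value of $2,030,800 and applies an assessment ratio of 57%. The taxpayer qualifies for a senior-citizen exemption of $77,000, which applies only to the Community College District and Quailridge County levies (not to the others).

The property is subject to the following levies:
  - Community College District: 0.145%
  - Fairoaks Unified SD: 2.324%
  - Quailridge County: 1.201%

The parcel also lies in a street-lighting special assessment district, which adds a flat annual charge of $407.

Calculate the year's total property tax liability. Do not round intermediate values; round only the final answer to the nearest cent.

$41,852.89

Assessed value = $2,030,800 × 0.57 = $1,157,556
Community College District: ($1,157,556 − $77,000) × 0.00145 = $1,080,556 × 0.00145 = $1,566.8062
Fairoaks Unified SD: $1,157,556 × 0.02324 = $26,901.60144
Quailridge County: ($1,157,556 − $77,000) × 0.01201 = $1,080,556 × 0.01201 = $12,977.47756
Levies subtotal = $41,445.8852
Total = $41,445.8852 + $407 = $41,852.8852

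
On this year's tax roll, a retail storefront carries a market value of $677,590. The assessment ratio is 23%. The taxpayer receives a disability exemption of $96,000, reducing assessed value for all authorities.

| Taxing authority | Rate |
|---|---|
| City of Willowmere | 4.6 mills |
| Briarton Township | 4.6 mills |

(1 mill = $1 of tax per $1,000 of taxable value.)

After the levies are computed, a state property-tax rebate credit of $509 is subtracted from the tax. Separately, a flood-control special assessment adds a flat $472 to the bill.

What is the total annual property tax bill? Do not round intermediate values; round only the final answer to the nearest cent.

$513.58

Assessed value = $677,590 × 0.23 = $155,845.7
Taxable value = $155,845.7 − $96,000 = $59,845.7
City of Willowmere: $59,845.7 × 0.0046 = $275.29022
Briarton Township: $59,845.7 × 0.0046 = $275.29022
Levies subtotal = $550.58044
After credit = $550.58044 − $509 = $41.58044
Total = $41.58044 + $472 = $513.58044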